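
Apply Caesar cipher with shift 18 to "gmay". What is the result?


Caesar cipher: shift "gmay" by 18
  'g' (pos 6) + 18 = pos 24 = 'y'
  'm' (pos 12) + 18 = pos 4 = 'e'
  'a' (pos 0) + 18 = pos 18 = 's'
  'y' (pos 24) + 18 = pos 16 = 'q'
Result: yesq

yesq


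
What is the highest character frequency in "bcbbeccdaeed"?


Input: bcbbeccdaeed
Character counts:
  'a': 1
  'b': 3
  'c': 3
  'd': 2
  'e': 3
Maximum frequency: 3

3


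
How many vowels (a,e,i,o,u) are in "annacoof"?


Input: annacoof
Checking each character:
  'a' at position 0: vowel (running total: 1)
  'n' at position 1: consonant
  'n' at position 2: consonant
  'a' at position 3: vowel (running total: 2)
  'c' at position 4: consonant
  'o' at position 5: vowel (running total: 3)
  'o' at position 6: vowel (running total: 4)
  'f' at position 7: consonant
Total vowels: 4

4


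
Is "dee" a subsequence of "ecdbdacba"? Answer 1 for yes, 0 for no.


Check if "dee" is a subsequence of "ecdbdacba"
Greedy scan:
  Position 0 ('e'): no match needed
  Position 1 ('c'): no match needed
  Position 2 ('d'): matches sub[0] = 'd'
  Position 3 ('b'): no match needed
  Position 4 ('d'): no match needed
  Position 5 ('a'): no match needed
  Position 6 ('c'): no match needed
  Position 7 ('b'): no match needed
  Position 8 ('a'): no match needed
Only matched 1/3 characters => not a subsequence

0


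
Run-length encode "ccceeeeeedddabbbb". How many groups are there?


Input: ccceeeeeedddabbbb
Scanning for consecutive runs:
  Group 1: 'c' x 3 (positions 0-2)
  Group 2: 'e' x 6 (positions 3-8)
  Group 3: 'd' x 3 (positions 9-11)
  Group 4: 'a' x 1 (positions 12-12)
  Group 5: 'b' x 4 (positions 13-16)
Total groups: 5

5


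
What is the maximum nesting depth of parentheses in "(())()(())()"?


Input: "(())()(())()"
Tracking depth:
  Position 0 '(': depth becomes 1
  Position 1 '(': depth becomes 2
  Position 2 ')': depth becomes 1
  Position 3 ')': depth becomes 0
  Position 4 '(': depth becomes 1
  Position 5 ')': depth becomes 0
  Position 6 '(': depth becomes 1
  Position 7 '(': depth becomes 2
  Position 8 ')': depth becomes 1
  Position 9 ')': depth becomes 0
  Position 10 '(': depth becomes 1
  Position 11 ')': depth becomes 0
Maximum depth reached: 2

2


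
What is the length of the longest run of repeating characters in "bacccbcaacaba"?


Input: "bacccbcaacaba"
Scanning for longest run:
  Position 1 ('a'): new char, reset run to 1
  Position 2 ('c'): new char, reset run to 1
  Position 3 ('c'): continues run of 'c', length=2
  Position 4 ('c'): continues run of 'c', length=3
  Position 5 ('b'): new char, reset run to 1
  Position 6 ('c'): new char, reset run to 1
  Position 7 ('a'): new char, reset run to 1
  Position 8 ('a'): continues run of 'a', length=2
  Position 9 ('c'): new char, reset run to 1
  Position 10 ('a'): new char, reset run to 1
  Position 11 ('b'): new char, reset run to 1
  Position 12 ('a'): new char, reset run to 1
Longest run: 'c' with length 3

3


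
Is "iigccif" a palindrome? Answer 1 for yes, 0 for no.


Input: iigccif
Reversed: ficcgii
  Compare pos 0 ('i') with pos 6 ('f'): MISMATCH
  Compare pos 1 ('i') with pos 5 ('i'): match
  Compare pos 2 ('g') with pos 4 ('c'): MISMATCH
Result: not a palindrome

0


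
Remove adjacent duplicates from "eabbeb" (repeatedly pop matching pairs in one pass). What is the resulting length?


Input: eabbeb
Stack-based adjacent duplicate removal:
  Read 'e': push. Stack: e
  Read 'a': push. Stack: ea
  Read 'b': push. Stack: eab
  Read 'b': matches stack top 'b' => pop. Stack: ea
  Read 'e': push. Stack: eae
  Read 'b': push. Stack: eaeb
Final stack: "eaeb" (length 4)

4


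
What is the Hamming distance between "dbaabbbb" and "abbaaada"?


Comparing "dbaabbbb" and "abbaaada" position by position:
  Position 0: 'd' vs 'a' => differ
  Position 1: 'b' vs 'b' => same
  Position 2: 'a' vs 'b' => differ
  Position 3: 'a' vs 'a' => same
  Position 4: 'b' vs 'a' => differ
  Position 5: 'b' vs 'a' => differ
  Position 6: 'b' vs 'd' => differ
  Position 7: 'b' vs 'a' => differ
Total differences (Hamming distance): 6

6


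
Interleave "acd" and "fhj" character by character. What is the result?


Interleaving "acd" and "fhj":
  Position 0: 'a' from first, 'f' from second => "af"
  Position 1: 'c' from first, 'h' from second => "ch"
  Position 2: 'd' from first, 'j' from second => "dj"
Result: afchdj

afchdj


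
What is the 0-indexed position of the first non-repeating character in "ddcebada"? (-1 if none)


Input: ddcebada
Character frequencies:
  'a': 2
  'b': 1
  'c': 1
  'd': 3
  'e': 1
Scanning left to right for freq == 1:
  Position 0 ('d'): freq=3, skip
  Position 1 ('d'): freq=3, skip
  Position 2 ('c'): unique! => answer = 2

2


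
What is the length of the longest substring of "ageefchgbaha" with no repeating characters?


Input: "ageefchgbaha"
Sliding window (track last position of each char):
  Position 0 ('a'): window [0,0] length 1 -- new best
  Position 1 ('g'): window [0,1] length 2 -- new best
  Position 2 ('e'): window [0,2] length 3 -- new best
  Position 3 ('e'): repeat (last at 2), move window start to 3
  Position 3 ('e'): window [3,3] length 1
  Position 4 ('f'): window [3,4] length 2
  Position 5 ('c'): window [3,5] length 3
  Position 6 ('h'): window [3,6] length 4 -- new best
  Position 7 ('g'): window [3,7] length 5 -- new best
  Position 8 ('b'): window [3,8] length 6 -- new best
  Position 9 ('a'): window [3,9] length 7 -- new best
  Position 10 ('h'): repeat (last at 6), move window start to 7
  Position 10 ('h'): window [7,10] length 4
  Position 11 ('a'): repeat (last at 9), move window start to 10
  Position 11 ('a'): window [10,11] length 2
Longest substring with no repeats: "efchgba" with length 7

7


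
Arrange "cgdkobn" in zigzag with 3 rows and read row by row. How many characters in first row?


Zigzag "cgdkobn" into 3 rows:
Placing characters:
  'c' => row 0
  'g' => row 1
  'd' => row 2
  'k' => row 1
  'o' => row 0
  'b' => row 1
  'n' => row 2
Rows:
  Row 0: "co"
  Row 1: "gkb"
  Row 2: "dn"
First row length: 2

2


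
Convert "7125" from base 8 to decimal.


Input: "7125" in base 8
Positional expansion:
  Digit '7' (value 7) x 8^3 = 3584
  Digit '1' (value 1) x 8^2 = 64
  Digit '2' (value 2) x 8^1 = 16
  Digit '5' (value 5) x 8^0 = 5
Sum = 3669

3669


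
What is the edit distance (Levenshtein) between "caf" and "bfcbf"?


Computing edit distance: "caf" -> "bfcbf"
DP table:
           b    f    c    b    f
      0    1    2    3    4    5
  c   1    1    2    2    3    4
  a   2    2    2    3    3    4
  f   3    3    2    3    4    3
Edit distance = dp[3][5] = 3

3


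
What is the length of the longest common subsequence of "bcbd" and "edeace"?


LCS of "bcbd" and "edeace"
DP table:
           e    d    e    a    c    e
      0    0    0    0    0    0    0
  b   0    0    0    0    0    0    0
  c   0    0    0    0    0    1    1
  b   0    0    0    0    0    1    1
  d   0    0    1    1    1    1    1
LCS length = dp[4][6] = 1

1


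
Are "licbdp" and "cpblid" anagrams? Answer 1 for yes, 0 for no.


Strings: "licbdp", "cpblid"
Sorted first:  bcdilp
Sorted second: bcdilp
Sorted forms match => anagrams

1


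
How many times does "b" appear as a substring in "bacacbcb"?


Searching for "b" in "bacacbcb"
Scanning each position:
  Position 0: "b" => MATCH
  Position 1: "a" => no
  Position 2: "c" => no
  Position 3: "a" => no
  Position 4: "c" => no
  Position 5: "b" => MATCH
  Position 6: "c" => no
  Position 7: "b" => MATCH
Total occurrences: 3

3


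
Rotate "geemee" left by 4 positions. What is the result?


Input: "geemee", rotate left by 4
First 4 characters: "geem"
Remaining characters: "ee"
Concatenate remaining + first: "ee" + "geem" = "eegeem"

eegeem


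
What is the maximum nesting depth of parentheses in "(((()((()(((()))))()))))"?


Input: "(((()((()(((()))))()))))"
Tracking depth:
  Position 0 '(': depth becomes 1
  Position 1 '(': depth becomes 2
  Position 2 '(': depth becomes 3
  Position 3 '(': depth becomes 4
  Position 4 ')': depth becomes 3
  Position 5 '(': depth becomes 4
  Position 6 '(': depth becomes 5
  Position 7 '(': depth becomes 6
  Position 8 ')': depth becomes 5
  Position 9 '(': depth becomes 6
  Position 10 '(': depth becomes 7
  Position 11 '(': depth becomes 8
  Position 12 '(': depth becomes 9
  Position 13 ')': depth becomes 8
  Position 14 ')': depth becomes 7
  Position 15 ')': depth becomes 6
  Position 16 ')': depth becomes 5
  Position 17 ')': depth becomes 4
  Position 18 '(': depth becomes 5
  Position 19 ')': depth becomes 4
  Position 20 ')': depth becomes 3
  Position 21 ')': depth becomes 2
  Position 22 ')': depth becomes 1
  Position 23 ')': depth becomes 0
Maximum depth reached: 9

9


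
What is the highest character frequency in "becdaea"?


Input: becdaea
Character counts:
  'a': 2
  'b': 1
  'c': 1
  'd': 1
  'e': 2
Maximum frequency: 2

2


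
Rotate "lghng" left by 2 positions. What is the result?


Input: "lghng", rotate left by 2
First 2 characters: "lg"
Remaining characters: "hng"
Concatenate remaining + first: "hng" + "lg" = "hnglg"

hnglg


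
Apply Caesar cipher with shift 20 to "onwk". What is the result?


Caesar cipher: shift "onwk" by 20
  'o' (pos 14) + 20 = pos 8 = 'i'
  'n' (pos 13) + 20 = pos 7 = 'h'
  'w' (pos 22) + 20 = pos 16 = 'q'
  'k' (pos 10) + 20 = pos 4 = 'e'
Result: ihqe

ihqe


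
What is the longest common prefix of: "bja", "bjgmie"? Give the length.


Words: bja, bjgmie
  Position 0: all 'b' => match
  Position 1: all 'j' => match
  Position 2: ('a', 'g') => mismatch, stop
LCP = "bj" (length 2)

2


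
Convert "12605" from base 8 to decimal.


Input: "12605" in base 8
Positional expansion:
  Digit '1' (value 1) x 8^4 = 4096
  Digit '2' (value 2) x 8^3 = 1024
  Digit '6' (value 6) x 8^2 = 384
  Digit '0' (value 0) x 8^1 = 0
  Digit '5' (value 5) x 8^0 = 5
Sum = 5509

5509


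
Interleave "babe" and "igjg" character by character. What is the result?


Interleaving "babe" and "igjg":
  Position 0: 'b' from first, 'i' from second => "bi"
  Position 1: 'a' from first, 'g' from second => "ag"
  Position 2: 'b' from first, 'j' from second => "bj"
  Position 3: 'e' from first, 'g' from second => "eg"
Result: biagbjeg

biagbjeg


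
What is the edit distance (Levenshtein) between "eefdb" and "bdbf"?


Computing edit distance: "eefdb" -> "bdbf"
DP table:
           b    d    b    f
      0    1    2    3    4
  e   1    1    2    3    4
  e   2    2    2    3    4
  f   3    3    3    3    3
  d   4    4    3    4    4
  b   5    4    4    3    4
Edit distance = dp[5][4] = 4

4


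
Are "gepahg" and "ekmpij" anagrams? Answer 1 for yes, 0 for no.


Strings: "gepahg", "ekmpij"
Sorted first:  aegghp
Sorted second: eijkmp
Differ at position 0: 'a' vs 'e' => not anagrams

0


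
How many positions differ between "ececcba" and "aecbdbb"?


Comparing "ececcba" and "aecbdbb" position by position:
  Position 0: 'e' vs 'a' => DIFFER
  Position 1: 'c' vs 'e' => DIFFER
  Position 2: 'e' vs 'c' => DIFFER
  Position 3: 'c' vs 'b' => DIFFER
  Position 4: 'c' vs 'd' => DIFFER
  Position 5: 'b' vs 'b' => same
  Position 6: 'a' vs 'b' => DIFFER
Positions that differ: 6

6


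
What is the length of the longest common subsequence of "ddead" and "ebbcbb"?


LCS of "ddead" and "ebbcbb"
DP table:
           e    b    b    c    b    b
      0    0    0    0    0    0    0
  d   0    0    0    0    0    0    0
  d   0    0    0    0    0    0    0
  e   0    1    1    1    1    1    1
  a   0    1    1    1    1    1    1
  d   0    1    1    1    1    1    1
LCS length = dp[5][6] = 1

1


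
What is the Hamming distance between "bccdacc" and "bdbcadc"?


Comparing "bccdacc" and "bdbcadc" position by position:
  Position 0: 'b' vs 'b' => same
  Position 1: 'c' vs 'd' => differ
  Position 2: 'c' vs 'b' => differ
  Position 3: 'd' vs 'c' => differ
  Position 4: 'a' vs 'a' => same
  Position 5: 'c' vs 'd' => differ
  Position 6: 'c' vs 'c' => same
Total differences (Hamming distance): 4

4


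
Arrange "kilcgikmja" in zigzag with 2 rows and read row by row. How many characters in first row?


Zigzag "kilcgikmja" into 2 rows:
Placing characters:
  'k' => row 0
  'i' => row 1
  'l' => row 0
  'c' => row 1
  'g' => row 0
  'i' => row 1
  'k' => row 0
  'm' => row 1
  'j' => row 0
  'a' => row 1
Rows:
  Row 0: "klgkj"
  Row 1: "icima"
First row length: 5

5


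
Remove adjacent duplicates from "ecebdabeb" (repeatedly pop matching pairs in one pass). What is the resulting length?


Input: ecebdabeb
Stack-based adjacent duplicate removal:
  Read 'e': push. Stack: e
  Read 'c': push. Stack: ec
  Read 'e': push. Stack: ece
  Read 'b': push. Stack: eceb
  Read 'd': push. Stack: ecebd
  Read 'a': push. Stack: ecebda
  Read 'b': push. Stack: ecebdab
  Read 'e': push. Stack: ecebdabe
  Read 'b': push. Stack: ecebdabeb
Final stack: "ecebdabeb" (length 9)

9


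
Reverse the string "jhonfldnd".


Input: jhonfldnd
Reading characters right to left:
  Position 8: 'd'
  Position 7: 'n'
  Position 6: 'd'
  Position 5: 'l'
  Position 4: 'f'
  Position 3: 'n'
  Position 2: 'o'
  Position 1: 'h'
  Position 0: 'j'
Reversed: dndlfnohj

dndlfnohj


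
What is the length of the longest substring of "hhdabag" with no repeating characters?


Input: "hhdabag"
Sliding window (track last position of each char):
  Position 0 ('h'): window [0,0] length 1 -- new best
  Position 1 ('h'): repeat (last at 0), move window start to 1
  Position 1 ('h'): window [1,1] length 1
  Position 2 ('d'): window [1,2] length 2 -- new best
  Position 3 ('a'): window [1,3] length 3 -- new best
  Position 4 ('b'): window [1,4] length 4 -- new best
  Position 5 ('a'): repeat (last at 3), move window start to 4
  Position 5 ('a'): window [4,5] length 2
  Position 6 ('g'): window [4,6] length 3
Longest substring with no repeats: "hdab" with length 4

4


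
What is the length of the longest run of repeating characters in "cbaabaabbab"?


Input: "cbaabaabbab"
Scanning for longest run:
  Position 1 ('b'): new char, reset run to 1
  Position 2 ('a'): new char, reset run to 1
  Position 3 ('a'): continues run of 'a', length=2
  Position 4 ('b'): new char, reset run to 1
  Position 5 ('a'): new char, reset run to 1
  Position 6 ('a'): continues run of 'a', length=2
  Position 7 ('b'): new char, reset run to 1
  Position 8 ('b'): continues run of 'b', length=2
  Position 9 ('a'): new char, reset run to 1
  Position 10 ('b'): new char, reset run to 1
Longest run: 'a' with length 2

2


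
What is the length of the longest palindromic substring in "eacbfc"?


Input: "eacbfc"
Checking substrings for palindromes:
  No multi-char palindromic substrings found
Longest palindromic substring: "e" with length 1

1


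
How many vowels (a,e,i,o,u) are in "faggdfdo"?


Input: faggdfdo
Checking each character:
  'f' at position 0: consonant
  'a' at position 1: vowel (running total: 1)
  'g' at position 2: consonant
  'g' at position 3: consonant
  'd' at position 4: consonant
  'f' at position 5: consonant
  'd' at position 6: consonant
  'o' at position 7: vowel (running total: 2)
Total vowels: 2

2


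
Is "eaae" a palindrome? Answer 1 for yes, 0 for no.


Input: eaae
Reversed: eaae
  Compare pos 0 ('e') with pos 3 ('e'): match
  Compare pos 1 ('a') with pos 2 ('a'): match
Result: palindrome

1


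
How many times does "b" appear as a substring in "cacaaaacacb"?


Searching for "b" in "cacaaaacacb"
Scanning each position:
  Position 0: "c" => no
  Position 1: "a" => no
  Position 2: "c" => no
  Position 3: "a" => no
  Position 4: "a" => no
  Position 5: "a" => no
  Position 6: "a" => no
  Position 7: "c" => no
  Position 8: "a" => no
  Position 9: "c" => no
  Position 10: "b" => MATCH
Total occurrences: 1

1


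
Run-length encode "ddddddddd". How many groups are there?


Input: ddddddddd
Scanning for consecutive runs:
  Group 1: 'd' x 9 (positions 0-8)
Total groups: 1

1


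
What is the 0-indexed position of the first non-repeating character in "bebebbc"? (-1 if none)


Input: bebebbc
Character frequencies:
  'b': 4
  'c': 1
  'e': 2
Scanning left to right for freq == 1:
  Position 0 ('b'): freq=4, skip
  Position 1 ('e'): freq=2, skip
  Position 2 ('b'): freq=4, skip
  Position 3 ('e'): freq=2, skip
  Position 4 ('b'): freq=4, skip
  Position 5 ('b'): freq=4, skip
  Position 6 ('c'): unique! => answer = 6

6


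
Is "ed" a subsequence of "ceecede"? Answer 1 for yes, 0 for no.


Check if "ed" is a subsequence of "ceecede"
Greedy scan:
  Position 0 ('c'): no match needed
  Position 1 ('e'): matches sub[0] = 'e'
  Position 2 ('e'): no match needed
  Position 3 ('c'): no match needed
  Position 4 ('e'): no match needed
  Position 5 ('d'): matches sub[1] = 'd'
  Position 6 ('e'): no match needed
All 2 characters matched => is a subsequence

1


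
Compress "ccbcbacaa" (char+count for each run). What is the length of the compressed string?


Input: ccbcbacaa
Runs:
  'c' x 2 => "c2"
  'b' x 1 => "b1"
  'c' x 1 => "c1"
  'b' x 1 => "b1"
  'a' x 1 => "a1"
  'c' x 1 => "c1"
  'a' x 2 => "a2"
Compressed: "c2b1c1b1a1c1a2"
Compressed length: 14

14


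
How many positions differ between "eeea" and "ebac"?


Comparing "eeea" and "ebac" position by position:
  Position 0: 'e' vs 'e' => same
  Position 1: 'e' vs 'b' => DIFFER
  Position 2: 'e' vs 'a' => DIFFER
  Position 3: 'a' vs 'c' => DIFFER
Positions that differ: 3

3


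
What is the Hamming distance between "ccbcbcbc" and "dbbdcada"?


Comparing "ccbcbcbc" and "dbbdcada" position by position:
  Position 0: 'c' vs 'd' => differ
  Position 1: 'c' vs 'b' => differ
  Position 2: 'b' vs 'b' => same
  Position 3: 'c' vs 'd' => differ
  Position 4: 'b' vs 'c' => differ
  Position 5: 'c' vs 'a' => differ
  Position 6: 'b' vs 'd' => differ
  Position 7: 'c' vs 'a' => differ
Total differences (Hamming distance): 7

7


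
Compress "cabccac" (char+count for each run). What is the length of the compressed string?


Input: cabccac
Runs:
  'c' x 1 => "c1"
  'a' x 1 => "a1"
  'b' x 1 => "b1"
  'c' x 2 => "c2"
  'a' x 1 => "a1"
  'c' x 1 => "c1"
Compressed: "c1a1b1c2a1c1"
Compressed length: 12

12


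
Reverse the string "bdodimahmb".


Input: bdodimahmb
Reading characters right to left:
  Position 9: 'b'
  Position 8: 'm'
  Position 7: 'h'
  Position 6: 'a'
  Position 5: 'm'
  Position 4: 'i'
  Position 3: 'd'
  Position 2: 'o'
  Position 1: 'd'
  Position 0: 'b'
Reversed: bmhamidodb

bmhamidodb


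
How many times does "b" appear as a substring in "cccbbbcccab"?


Searching for "b" in "cccbbbcccab"
Scanning each position:
  Position 0: "c" => no
  Position 1: "c" => no
  Position 2: "c" => no
  Position 3: "b" => MATCH
  Position 4: "b" => MATCH
  Position 5: "b" => MATCH
  Position 6: "c" => no
  Position 7: "c" => no
  Position 8: "c" => no
  Position 9: "a" => no
  Position 10: "b" => MATCH
Total occurrences: 4

4


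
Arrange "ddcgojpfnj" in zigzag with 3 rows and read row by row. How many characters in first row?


Zigzag "ddcgojpfnj" into 3 rows:
Placing characters:
  'd' => row 0
  'd' => row 1
  'c' => row 2
  'g' => row 1
  'o' => row 0
  'j' => row 1
  'p' => row 2
  'f' => row 1
  'n' => row 0
  'j' => row 1
Rows:
  Row 0: "don"
  Row 1: "dgjfj"
  Row 2: "cp"
First row length: 3

3


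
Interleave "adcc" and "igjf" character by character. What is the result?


Interleaving "adcc" and "igjf":
  Position 0: 'a' from first, 'i' from second => "ai"
  Position 1: 'd' from first, 'g' from second => "dg"
  Position 2: 'c' from first, 'j' from second => "cj"
  Position 3: 'c' from first, 'f' from second => "cf"
Result: aidgcjcf

aidgcjcf


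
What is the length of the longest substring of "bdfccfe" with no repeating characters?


Input: "bdfccfe"
Sliding window (track last position of each char):
  Position 0 ('b'): window [0,0] length 1 -- new best
  Position 1 ('d'): window [0,1] length 2 -- new best
  Position 2 ('f'): window [0,2] length 3 -- new best
  Position 3 ('c'): window [0,3] length 4 -- new best
  Position 4 ('c'): repeat (last at 3), move window start to 4
  Position 4 ('c'): window [4,4] length 1
  Position 5 ('f'): window [4,5] length 2
  Position 6 ('e'): window [4,6] length 3
Longest substring with no repeats: "bdfc" with length 4

4


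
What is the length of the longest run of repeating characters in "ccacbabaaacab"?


Input: "ccacbabaaacab"
Scanning for longest run:
  Position 1 ('c'): continues run of 'c', length=2
  Position 2 ('a'): new char, reset run to 1
  Position 3 ('c'): new char, reset run to 1
  Position 4 ('b'): new char, reset run to 1
  Position 5 ('a'): new char, reset run to 1
  Position 6 ('b'): new char, reset run to 1
  Position 7 ('a'): new char, reset run to 1
  Position 8 ('a'): continues run of 'a', length=2
  Position 9 ('a'): continues run of 'a', length=3
  Position 10 ('c'): new char, reset run to 1
  Position 11 ('a'): new char, reset run to 1
  Position 12 ('b'): new char, reset run to 1
Longest run: 'a' with length 3

3


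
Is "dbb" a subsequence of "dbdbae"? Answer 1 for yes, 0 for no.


Check if "dbb" is a subsequence of "dbdbae"
Greedy scan:
  Position 0 ('d'): matches sub[0] = 'd'
  Position 1 ('b'): matches sub[1] = 'b'
  Position 2 ('d'): no match needed
  Position 3 ('b'): matches sub[2] = 'b'
  Position 4 ('a'): no match needed
  Position 5 ('e'): no match needed
All 3 characters matched => is a subsequence

1


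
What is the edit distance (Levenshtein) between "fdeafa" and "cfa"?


Computing edit distance: "fdeafa" -> "cfa"
DP table:
           c    f    a
      0    1    2    3
  f   1    1    1    2
  d   2    2    2    2
  e   3    3    3    3
  a   4    4    4    3
  f   5    5    4    4
  a   6    6    5    4
Edit distance = dp[6][3] = 4

4


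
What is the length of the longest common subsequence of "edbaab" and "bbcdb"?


LCS of "edbaab" and "bbcdb"
DP table:
           b    b    c    d    b
      0    0    0    0    0    0
  e   0    0    0    0    0    0
  d   0    0    0    0    1    1
  b   0    1    1    1    1    2
  a   0    1    1    1    1    2
  a   0    1    1    1    1    2
  b   0    1    2    2    2    2
LCS length = dp[6][5] = 2

2


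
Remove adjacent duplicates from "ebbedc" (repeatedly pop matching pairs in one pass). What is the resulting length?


Input: ebbedc
Stack-based adjacent duplicate removal:
  Read 'e': push. Stack: e
  Read 'b': push. Stack: eb
  Read 'b': matches stack top 'b' => pop. Stack: e
  Read 'e': matches stack top 'e' => pop. Stack: (empty)
  Read 'd': push. Stack: d
  Read 'c': push. Stack: dc
Final stack: "dc" (length 2)

2


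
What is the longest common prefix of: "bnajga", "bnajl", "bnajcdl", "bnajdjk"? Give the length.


Words: bnajga, bnajl, bnajcdl, bnajdjk
  Position 0: all 'b' => match
  Position 1: all 'n' => match
  Position 2: all 'a' => match
  Position 3: all 'j' => match
  Position 4: ('g', 'l', 'c', 'd') => mismatch, stop
LCP = "bnaj" (length 4)

4


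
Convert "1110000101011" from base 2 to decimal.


Input: "1110000101011" in base 2
Positional expansion:
  Digit '1' (value 1) x 2^12 = 4096
  Digit '1' (value 1) x 2^11 = 2048
  Digit '1' (value 1) x 2^10 = 1024
  Digit '0' (value 0) x 2^9 = 0
  Digit '0' (value 0) x 2^8 = 0
  Digit '0' (value 0) x 2^7 = 0
  Digit '0' (value 0) x 2^6 = 0
  Digit '1' (value 1) x 2^5 = 32
  Digit '0' (value 0) x 2^4 = 0
  Digit '1' (value 1) x 2^3 = 8
  Digit '0' (value 0) x 2^2 = 0
  Digit '1' (value 1) x 2^1 = 2
  Digit '1' (value 1) x 2^0 = 1
Sum = 7211

7211


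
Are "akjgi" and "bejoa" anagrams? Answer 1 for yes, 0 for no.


Strings: "akjgi", "bejoa"
Sorted first:  agijk
Sorted second: abejo
Differ at position 1: 'g' vs 'b' => not anagrams

0


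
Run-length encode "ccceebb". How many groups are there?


Input: ccceebb
Scanning for consecutive runs:
  Group 1: 'c' x 3 (positions 0-2)
  Group 2: 'e' x 2 (positions 3-4)
  Group 3: 'b' x 2 (positions 5-6)
Total groups: 3

3


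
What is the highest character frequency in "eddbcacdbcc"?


Input: eddbcacdbcc
Character counts:
  'a': 1
  'b': 2
  'c': 4
  'd': 3
  'e': 1
Maximum frequency: 4

4


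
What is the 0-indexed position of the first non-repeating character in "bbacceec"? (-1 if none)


Input: bbacceec
Character frequencies:
  'a': 1
  'b': 2
  'c': 3
  'e': 2
Scanning left to right for freq == 1:
  Position 0 ('b'): freq=2, skip
  Position 1 ('b'): freq=2, skip
  Position 2 ('a'): unique! => answer = 2

2


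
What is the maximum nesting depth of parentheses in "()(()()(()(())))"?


Input: "()(()()(()(())))"
Tracking depth:
  Position 0 '(': depth becomes 1
  Position 1 ')': depth becomes 0
  Position 2 '(': depth becomes 1
  Position 3 '(': depth becomes 2
  Position 4 ')': depth becomes 1
  Position 5 '(': depth becomes 2
  Position 6 ')': depth becomes 1
  Position 7 '(': depth becomes 2
  Position 8 '(': depth becomes 3
  Position 9 ')': depth becomes 2
  Position 10 '(': depth becomes 3
  Position 11 '(': depth becomes 4
  Position 12 ')': depth becomes 3
  Position 13 ')': depth becomes 2
  Position 14 ')': depth becomes 1
  Position 15 ')': depth becomes 0
Maximum depth reached: 4

4


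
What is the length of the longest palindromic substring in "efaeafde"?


Input: "efaeafde"
Checking substrings for palindromes:
  [1:6] "faeaf" (len 5) => palindrome
  [2:5] "aea" (len 3) => palindrome
Longest palindromic substring: "faeaf" with length 5

5


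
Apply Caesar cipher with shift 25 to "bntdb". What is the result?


Caesar cipher: shift "bntdb" by 25
  'b' (pos 1) + 25 = pos 0 = 'a'
  'n' (pos 13) + 25 = pos 12 = 'm'
  't' (pos 19) + 25 = pos 18 = 's'
  'd' (pos 3) + 25 = pos 2 = 'c'
  'b' (pos 1) + 25 = pos 0 = 'a'
Result: amsca

amsca


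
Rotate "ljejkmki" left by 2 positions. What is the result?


Input: "ljejkmki", rotate left by 2
First 2 characters: "lj"
Remaining characters: "ejkmki"
Concatenate remaining + first: "ejkmki" + "lj" = "ejkmkilj"

ejkmkilj


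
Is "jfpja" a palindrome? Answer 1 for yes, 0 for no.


Input: jfpja
Reversed: ajpfj
  Compare pos 0 ('j') with pos 4 ('a'): MISMATCH
  Compare pos 1 ('f') with pos 3 ('j'): MISMATCH
Result: not a palindrome

0


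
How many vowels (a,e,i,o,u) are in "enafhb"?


Input: enafhb
Checking each character:
  'e' at position 0: vowel (running total: 1)
  'n' at position 1: consonant
  'a' at position 2: vowel (running total: 2)
  'f' at position 3: consonant
  'h' at position 4: consonant
  'b' at position 5: consonant
Total vowels: 2

2


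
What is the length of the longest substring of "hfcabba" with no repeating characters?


Input: "hfcabba"
Sliding window (track last position of each char):
  Position 0 ('h'): window [0,0] length 1 -- new best
  Position 1 ('f'): window [0,1] length 2 -- new best
  Position 2 ('c'): window [0,2] length 3 -- new best
  Position 3 ('a'): window [0,3] length 4 -- new best
  Position 4 ('b'): window [0,4] length 5 -- new best
  Position 5 ('b'): repeat (last at 4), move window start to 5
  Position 5 ('b'): window [5,5] length 1
  Position 6 ('a'): window [5,6] length 2
Longest substring with no repeats: "hfcab" with length 5

5


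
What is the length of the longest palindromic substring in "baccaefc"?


Input: "baccaefc"
Checking substrings for palindromes:
  [1:5] "acca" (len 4) => palindrome
  [2:4] "cc" (len 2) => palindrome
Longest palindromic substring: "acca" with length 4

4


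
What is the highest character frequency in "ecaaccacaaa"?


Input: ecaaccacaaa
Character counts:
  'a': 6
  'c': 4
  'e': 1
Maximum frequency: 6

6


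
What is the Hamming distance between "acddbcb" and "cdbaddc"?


Comparing "acddbcb" and "cdbaddc" position by position:
  Position 0: 'a' vs 'c' => differ
  Position 1: 'c' vs 'd' => differ
  Position 2: 'd' vs 'b' => differ
  Position 3: 'd' vs 'a' => differ
  Position 4: 'b' vs 'd' => differ
  Position 5: 'c' vs 'd' => differ
  Position 6: 'b' vs 'c' => differ
Total differences (Hamming distance): 7

7


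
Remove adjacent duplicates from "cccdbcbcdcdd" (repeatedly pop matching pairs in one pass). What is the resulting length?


Input: cccdbcbcdcdd
Stack-based adjacent duplicate removal:
  Read 'c': push. Stack: c
  Read 'c': matches stack top 'c' => pop. Stack: (empty)
  Read 'c': push. Stack: c
  Read 'd': push. Stack: cd
  Read 'b': push. Stack: cdb
  Read 'c': push. Stack: cdbc
  Read 'b': push. Stack: cdbcb
  Read 'c': push. Stack: cdbcbc
  Read 'd': push. Stack: cdbcbcd
  Read 'c': push. Stack: cdbcbcdc
  Read 'd': push. Stack: cdbcbcdcd
  Read 'd': matches stack top 'd' => pop. Stack: cdbcbcdc
Final stack: "cdbcbcdc" (length 8)

8


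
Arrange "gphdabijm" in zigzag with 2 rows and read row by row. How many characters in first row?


Zigzag "gphdabijm" into 2 rows:
Placing characters:
  'g' => row 0
  'p' => row 1
  'h' => row 0
  'd' => row 1
  'a' => row 0
  'b' => row 1
  'i' => row 0
  'j' => row 1
  'm' => row 0
Rows:
  Row 0: "ghaim"
  Row 1: "pdbj"
First row length: 5

5


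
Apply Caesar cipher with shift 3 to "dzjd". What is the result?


Caesar cipher: shift "dzjd" by 3
  'd' (pos 3) + 3 = pos 6 = 'g'
  'z' (pos 25) + 3 = pos 2 = 'c'
  'j' (pos 9) + 3 = pos 12 = 'm'
  'd' (pos 3) + 3 = pos 6 = 'g'
Result: gcmg

gcmg


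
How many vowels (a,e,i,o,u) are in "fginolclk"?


Input: fginolclk
Checking each character:
  'f' at position 0: consonant
  'g' at position 1: consonant
  'i' at position 2: vowel (running total: 1)
  'n' at position 3: consonant
  'o' at position 4: vowel (running total: 2)
  'l' at position 5: consonant
  'c' at position 6: consonant
  'l' at position 7: consonant
  'k' at position 8: consonant
Total vowels: 2

2


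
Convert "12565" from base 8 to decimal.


Input: "12565" in base 8
Positional expansion:
  Digit '1' (value 1) x 8^4 = 4096
  Digit '2' (value 2) x 8^3 = 1024
  Digit '5' (value 5) x 8^2 = 320
  Digit '6' (value 6) x 8^1 = 48
  Digit '5' (value 5) x 8^0 = 5
Sum = 5493

5493


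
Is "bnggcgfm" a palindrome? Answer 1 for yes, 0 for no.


Input: bnggcgfm
Reversed: mfgcggnb
  Compare pos 0 ('b') with pos 7 ('m'): MISMATCH
  Compare pos 1 ('n') with pos 6 ('f'): MISMATCH
  Compare pos 2 ('g') with pos 5 ('g'): match
  Compare pos 3 ('g') with pos 4 ('c'): MISMATCH
Result: not a palindrome

0


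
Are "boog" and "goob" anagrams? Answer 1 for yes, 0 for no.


Strings: "boog", "goob"
Sorted first:  bgoo
Sorted second: bgoo
Sorted forms match => anagrams

1


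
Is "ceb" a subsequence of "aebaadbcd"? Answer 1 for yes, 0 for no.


Check if "ceb" is a subsequence of "aebaadbcd"
Greedy scan:
  Position 0 ('a'): no match needed
  Position 1 ('e'): no match needed
  Position 2 ('b'): no match needed
  Position 3 ('a'): no match needed
  Position 4 ('a'): no match needed
  Position 5 ('d'): no match needed
  Position 6 ('b'): no match needed
  Position 7 ('c'): matches sub[0] = 'c'
  Position 8 ('d'): no match needed
Only matched 1/3 characters => not a subsequence

0


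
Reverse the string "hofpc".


Input: hofpc
Reading characters right to left:
  Position 4: 'c'
  Position 3: 'p'
  Position 2: 'f'
  Position 1: 'o'
  Position 0: 'h'
Reversed: cpfoh

cpfoh


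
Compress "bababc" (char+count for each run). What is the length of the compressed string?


Input: bababc
Runs:
  'b' x 1 => "b1"
  'a' x 1 => "a1"
  'b' x 1 => "b1"
  'a' x 1 => "a1"
  'b' x 1 => "b1"
  'c' x 1 => "c1"
Compressed: "b1a1b1a1b1c1"
Compressed length: 12

12


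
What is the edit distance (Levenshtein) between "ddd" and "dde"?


Computing edit distance: "ddd" -> "dde"
DP table:
           d    d    e
      0    1    2    3
  d   1    0    1    2
  d   2    1    0    1
  d   3    2    1    1
Edit distance = dp[3][3] = 1

1


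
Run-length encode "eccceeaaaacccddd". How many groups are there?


Input: eccceeaaaacccddd
Scanning for consecutive runs:
  Group 1: 'e' x 1 (positions 0-0)
  Group 2: 'c' x 3 (positions 1-3)
  Group 3: 'e' x 2 (positions 4-5)
  Group 4: 'a' x 4 (positions 6-9)
  Group 5: 'c' x 3 (positions 10-12)
  Group 6: 'd' x 3 (positions 13-15)
Total groups: 6

6


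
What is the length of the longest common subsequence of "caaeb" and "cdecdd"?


LCS of "caaeb" and "cdecdd"
DP table:
           c    d    e    c    d    d
      0    0    0    0    0    0    0
  c   0    1    1    1    1    1    1
  a   0    1    1    1    1    1    1
  a   0    1    1    1    1    1    1
  e   0    1    1    2    2    2    2
  b   0    1    1    2    2    2    2
LCS length = dp[5][6] = 2

2


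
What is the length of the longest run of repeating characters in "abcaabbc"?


Input: "abcaabbc"
Scanning for longest run:
  Position 1 ('b'): new char, reset run to 1
  Position 2 ('c'): new char, reset run to 1
  Position 3 ('a'): new char, reset run to 1
  Position 4 ('a'): continues run of 'a', length=2
  Position 5 ('b'): new char, reset run to 1
  Position 6 ('b'): continues run of 'b', length=2
  Position 7 ('c'): new char, reset run to 1
Longest run: 'a' with length 2

2


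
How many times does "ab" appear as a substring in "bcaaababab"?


Searching for "ab" in "bcaaababab"
Scanning each position:
  Position 0: "bc" => no
  Position 1: "ca" => no
  Position 2: "aa" => no
  Position 3: "aa" => no
  Position 4: "ab" => MATCH
  Position 5: "ba" => no
  Position 6: "ab" => MATCH
  Position 7: "ba" => no
  Position 8: "ab" => MATCH
Total occurrences: 3

3


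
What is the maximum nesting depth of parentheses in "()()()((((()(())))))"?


Input: "()()()((((()(())))))"
Tracking depth:
  Position 0 '(': depth becomes 1
  Position 1 ')': depth becomes 0
  Position 2 '(': depth becomes 1
  Position 3 ')': depth becomes 0
  Position 4 '(': depth becomes 1
  Position 5 ')': depth becomes 0
  Position 6 '(': depth becomes 1
  Position 7 '(': depth becomes 2
  Position 8 '(': depth becomes 3
  Position 9 '(': depth becomes 4
  Position 10 '(': depth becomes 5
  Position 11 ')': depth becomes 4
  Position 12 '(': depth becomes 5
  Position 13 '(': depth becomes 6
  Position 14 ')': depth becomes 5
  Position 15 ')': depth becomes 4
  Position 16 ')': depth becomes 3
  Position 17 ')': depth becomes 2
  Position 18 ')': depth becomes 1
  Position 19 ')': depth becomes 0
Maximum depth reached: 6

6


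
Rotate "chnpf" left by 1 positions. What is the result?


Input: "chnpf", rotate left by 1
First 1 characters: "c"
Remaining characters: "hnpf"
Concatenate remaining + first: "hnpf" + "c" = "hnpfc"

hnpfc


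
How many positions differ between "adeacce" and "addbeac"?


Comparing "adeacce" and "addbeac" position by position:
  Position 0: 'a' vs 'a' => same
  Position 1: 'd' vs 'd' => same
  Position 2: 'e' vs 'd' => DIFFER
  Position 3: 'a' vs 'b' => DIFFER
  Position 4: 'c' vs 'e' => DIFFER
  Position 5: 'c' vs 'a' => DIFFER
  Position 6: 'e' vs 'c' => DIFFER
Positions that differ: 5

5


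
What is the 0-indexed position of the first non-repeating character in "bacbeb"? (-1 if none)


Input: bacbeb
Character frequencies:
  'a': 1
  'b': 3
  'c': 1
  'e': 1
Scanning left to right for freq == 1:
  Position 0 ('b'): freq=3, skip
  Position 1 ('a'): unique! => answer = 1

1


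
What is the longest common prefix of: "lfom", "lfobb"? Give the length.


Words: lfom, lfobb
  Position 0: all 'l' => match
  Position 1: all 'f' => match
  Position 2: all 'o' => match
  Position 3: ('m', 'b') => mismatch, stop
LCP = "lfo" (length 3)

3


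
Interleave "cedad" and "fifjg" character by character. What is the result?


Interleaving "cedad" and "fifjg":
  Position 0: 'c' from first, 'f' from second => "cf"
  Position 1: 'e' from first, 'i' from second => "ei"
  Position 2: 'd' from first, 'f' from second => "df"
  Position 3: 'a' from first, 'j' from second => "aj"
  Position 4: 'd' from first, 'g' from second => "dg"
Result: cfeidfajdg

cfeidfajdg


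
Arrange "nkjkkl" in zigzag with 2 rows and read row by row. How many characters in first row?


Zigzag "nkjkkl" into 2 rows:
Placing characters:
  'n' => row 0
  'k' => row 1
  'j' => row 0
  'k' => row 1
  'k' => row 0
  'l' => row 1
Rows:
  Row 0: "njk"
  Row 1: "kkl"
First row length: 3

3


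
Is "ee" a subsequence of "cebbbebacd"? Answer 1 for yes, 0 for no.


Check if "ee" is a subsequence of "cebbbebacd"
Greedy scan:
  Position 0 ('c'): no match needed
  Position 1 ('e'): matches sub[0] = 'e'
  Position 2 ('b'): no match needed
  Position 3 ('b'): no match needed
  Position 4 ('b'): no match needed
  Position 5 ('e'): matches sub[1] = 'e'
  Position 6 ('b'): no match needed
  Position 7 ('a'): no match needed
  Position 8 ('c'): no match needed
  Position 9 ('d'): no match needed
All 2 characters matched => is a subsequence

1


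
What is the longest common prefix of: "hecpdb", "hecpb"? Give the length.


Words: hecpdb, hecpb
  Position 0: all 'h' => match
  Position 1: all 'e' => match
  Position 2: all 'c' => match
  Position 3: all 'p' => match
  Position 4: ('d', 'b') => mismatch, stop
LCP = "hecp" (length 4)

4


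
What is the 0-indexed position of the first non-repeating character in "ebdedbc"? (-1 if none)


Input: ebdedbc
Character frequencies:
  'b': 2
  'c': 1
  'd': 2
  'e': 2
Scanning left to right for freq == 1:
  Position 0 ('e'): freq=2, skip
  Position 1 ('b'): freq=2, skip
  Position 2 ('d'): freq=2, skip
  Position 3 ('e'): freq=2, skip
  Position 4 ('d'): freq=2, skip
  Position 5 ('b'): freq=2, skip
  Position 6 ('c'): unique! => answer = 6

6


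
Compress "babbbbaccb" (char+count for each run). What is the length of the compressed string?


Input: babbbbaccb
Runs:
  'b' x 1 => "b1"
  'a' x 1 => "a1"
  'b' x 4 => "b4"
  'a' x 1 => "a1"
  'c' x 2 => "c2"
  'b' x 1 => "b1"
Compressed: "b1a1b4a1c2b1"
Compressed length: 12

12


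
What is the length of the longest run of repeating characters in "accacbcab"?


Input: "accacbcab"
Scanning for longest run:
  Position 1 ('c'): new char, reset run to 1
  Position 2 ('c'): continues run of 'c', length=2
  Position 3 ('a'): new char, reset run to 1
  Position 4 ('c'): new char, reset run to 1
  Position 5 ('b'): new char, reset run to 1
  Position 6 ('c'): new char, reset run to 1
  Position 7 ('a'): new char, reset run to 1
  Position 8 ('b'): new char, reset run to 1
Longest run: 'c' with length 2

2


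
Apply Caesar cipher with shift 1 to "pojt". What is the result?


Caesar cipher: shift "pojt" by 1
  'p' (pos 15) + 1 = pos 16 = 'q'
  'o' (pos 14) + 1 = pos 15 = 'p'
  'j' (pos 9) + 1 = pos 10 = 'k'
  't' (pos 19) + 1 = pos 20 = 'u'
Result: qpku

qpku


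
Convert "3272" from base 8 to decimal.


Input: "3272" in base 8
Positional expansion:
  Digit '3' (value 3) x 8^3 = 1536
  Digit '2' (value 2) x 8^2 = 128
  Digit '7' (value 7) x 8^1 = 56
  Digit '2' (value 2) x 8^0 = 2
Sum = 1722

1722


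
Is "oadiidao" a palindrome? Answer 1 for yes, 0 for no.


Input: oadiidao
Reversed: oadiidao
  Compare pos 0 ('o') with pos 7 ('o'): match
  Compare pos 1 ('a') with pos 6 ('a'): match
  Compare pos 2 ('d') with pos 5 ('d'): match
  Compare pos 3 ('i') with pos 4 ('i'): match
Result: palindrome

1


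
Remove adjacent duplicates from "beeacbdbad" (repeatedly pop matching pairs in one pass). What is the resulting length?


Input: beeacbdbad
Stack-based adjacent duplicate removal:
  Read 'b': push. Stack: b
  Read 'e': push. Stack: be
  Read 'e': matches stack top 'e' => pop. Stack: b
  Read 'a': push. Stack: ba
  Read 'c': push. Stack: bac
  Read 'b': push. Stack: bacb
  Read 'd': push. Stack: bacbd
  Read 'b': push. Stack: bacbdb
  Read 'a': push. Stack: bacbdba
  Read 'd': push. Stack: bacbdbad
Final stack: "bacbdbad" (length 8)

8


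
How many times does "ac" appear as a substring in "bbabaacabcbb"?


Searching for "ac" in "bbabaacabcbb"
Scanning each position:
  Position 0: "bb" => no
  Position 1: "ba" => no
  Position 2: "ab" => no
  Position 3: "ba" => no
  Position 4: "aa" => no
  Position 5: "ac" => MATCH
  Position 6: "ca" => no
  Position 7: "ab" => no
  Position 8: "bc" => no
  Position 9: "cb" => no
  Position 10: "bb" => no
Total occurrences: 1

1
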